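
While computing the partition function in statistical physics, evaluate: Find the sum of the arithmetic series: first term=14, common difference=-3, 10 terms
Last term: a_n = 14+(10-1)·-3 = -13
Sum = n(a_1+a_n)/2 = 10(14+(-13))/2 = 5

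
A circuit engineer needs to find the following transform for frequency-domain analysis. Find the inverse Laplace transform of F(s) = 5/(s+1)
L^(-1){5/(s-a)}=c·e^(at)
Here a=-1, c=5

Answer: 5e^(-t)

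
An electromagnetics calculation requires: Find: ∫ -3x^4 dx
Using power rule: ∫ -3x^4 dx=-3/5 x^5+C=(-3/5)x^5+C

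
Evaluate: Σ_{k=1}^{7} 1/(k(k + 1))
Partial fractions: 1/(k(k+1))=1/k - 1/(k+1)
Telescoping sum: 1(1-1/8)=1·7/8

Answer: 7/8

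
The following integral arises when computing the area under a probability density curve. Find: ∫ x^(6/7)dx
Power rule: ∫ x^(6/7) dx = x^(13/7)/(13/7) + C

Answer: (7/13)·x^(13/7) + C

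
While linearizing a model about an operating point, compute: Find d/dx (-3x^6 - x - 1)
Power rule: d/dx(ax^n) = n·a·x^(n-1)
Term by term: -18·x^5 - 1

Answer: -18x^5 - 1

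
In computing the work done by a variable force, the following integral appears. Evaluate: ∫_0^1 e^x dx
Antiderivative: e^x
Evaluate: (e^1 - 1)

Answer: e^1 - 1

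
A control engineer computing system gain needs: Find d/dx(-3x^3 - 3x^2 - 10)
Power rule: d/dx(ax^n)=n·a·x^(n-1)
Term by term: -9·x^2 - 6·x

Answer: -9x^2 - 6x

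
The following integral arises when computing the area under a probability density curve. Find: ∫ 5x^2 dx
Using power rule: ∫ 5x^2 dx = 5/3 x^3 + C = (5/3)x^3 + C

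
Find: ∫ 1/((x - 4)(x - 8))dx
Partial fractions: 1/((x-4)(x-8))=A/(x-4) + B/(x-8)
A=-1/4, B=1/4
∫ [-1/4· 1/(x-4) + 1/4· 1/(x-8)] dx
=(1/4)[ln|x-8| - ln|x-4|] + C

Answer: (1/4)·ln|(x-8)/(x-4)| + C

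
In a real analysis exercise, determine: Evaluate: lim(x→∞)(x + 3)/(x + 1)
Divide numerator and denominator by x:
lim (1 + 3/x)/(1 + 1/x)=1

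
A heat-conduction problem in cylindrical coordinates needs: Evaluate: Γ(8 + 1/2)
Γ(n+1/2) = (2n)!√π/(4^n·n!)
= 20922789888000√π/(65536·40320) = (2027025/256)·√π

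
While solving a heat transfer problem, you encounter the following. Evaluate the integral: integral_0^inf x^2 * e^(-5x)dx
This is a Gamma integral. Substitute u=5x (du=5 dx):
integral_0^inf x^2*e^(-5x) dx=(1/5^3) integral_0^inf u^2*e^(-u) du
=Gamma(3)/5^3=2!/5^3=2/125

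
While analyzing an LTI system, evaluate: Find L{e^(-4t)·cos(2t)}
First shifting: L{e^(at)f(t)} = F(s-a)
L{cos(2t)} = s/(s²+4)
Shift: (s+4)/((s+4)²+4)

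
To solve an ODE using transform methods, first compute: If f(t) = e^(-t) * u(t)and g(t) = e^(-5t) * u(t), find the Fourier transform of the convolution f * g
By the convolution theorem: F{f*g} = F(omega)*G(omega)
F(omega) = 1/(1 + j*omega), G(omega) = 1/(5 + j*omega)
F{f*g} = 1/((1 + j*omega)(5 + j*omega))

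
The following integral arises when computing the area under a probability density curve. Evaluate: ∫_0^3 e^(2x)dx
Antiderivative: (1/2)e^(2x)
Evaluate: (1/2)(e^6 - 1)

Answer: (e^6 - 1)/2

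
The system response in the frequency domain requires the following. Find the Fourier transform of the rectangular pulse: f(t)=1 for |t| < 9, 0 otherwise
F(omega)=integral from -9 to 9 of e^(-j * omega * t) dt
=2 * sin(9 * omega)/omega=18 * sinc(9 * omega/pi)

Answer: 2 * sin(9 * omega)/omega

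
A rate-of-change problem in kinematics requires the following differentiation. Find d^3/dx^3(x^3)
Apply power rule 3 times:
d^1: 3x^2
d^2: 6x
d^3: 6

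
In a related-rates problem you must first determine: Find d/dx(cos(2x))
Chain rule: d/dx[cos(u)]=-sin(u)·u' where u=2x
u'=2

Answer: -2·sin(2x)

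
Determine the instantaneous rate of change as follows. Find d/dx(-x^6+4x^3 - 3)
Power rule: d/dx(ax^n) = n·a·x^(n-1)
Term by term: -6·x^5+12·x^2

Answer: -6x^5+12x^2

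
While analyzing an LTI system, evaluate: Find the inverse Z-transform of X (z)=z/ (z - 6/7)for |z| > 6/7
Standard pair: z/(z-a) <-> a^n * u[n] for causal signals
With a = 6/7: x[n] = (6/7)^n * u[n]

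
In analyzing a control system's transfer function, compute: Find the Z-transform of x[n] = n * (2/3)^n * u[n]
Using the property Z{n * a^n * u[n]} = az/(z-a)^2
With a = 2/3: X(z) = (2/3)z/(z - 2/3)^2, |z| > 2/3

Answer: (2/3)z/(z - 2/3)^2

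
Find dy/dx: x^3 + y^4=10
Differentiate: 3x^2+4y^3·(dy/dx)=0
dy/dx=-3x^2/(4y^3)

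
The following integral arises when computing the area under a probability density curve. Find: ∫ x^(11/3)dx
Power rule: ∫ x^(11/3) dx = x^(14/3)/(14/3)+C

Answer: (3/14)·x^(14/3)+C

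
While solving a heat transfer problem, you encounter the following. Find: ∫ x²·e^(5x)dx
Integration by parts twice:
First: u=x², dv=e^(5x) dx => x²e^(5x)/5 - (2/5)∫ xe^(5x) dx
Second (∫ xe^(5x) dx): xe^(5x)/5 - e^(5x)/25
Combining: e^(5x)(x²/5-2x/25+2/125)+C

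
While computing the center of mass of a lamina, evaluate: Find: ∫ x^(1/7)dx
Power rule: ∫ x^(1/7) dx=x^(8/7)/(8/7)+C

Answer: (7/8)·x^(8/7)+C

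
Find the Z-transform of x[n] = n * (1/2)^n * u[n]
Using the property Z{n * a^n * u[n]} = az/(z-a)^2
With a = 1/2: X(z) = (1/2)z/(z - 1/2)^2, |z| > 1/2

Answer: (1/2)z/(z - 1/2)^2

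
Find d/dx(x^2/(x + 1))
Quotient rule: (f/g)'=(f'g - fg')/g²
f=x^2, f'=2x
g=x + 1, g'=1

Answer: (2x·(x + 1) - x^2)/(x + 1)²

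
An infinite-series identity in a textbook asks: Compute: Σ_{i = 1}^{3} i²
Using formula: Σ i^2 = n(n+1)(2n+1)/6 = 3·4·7/6 = 14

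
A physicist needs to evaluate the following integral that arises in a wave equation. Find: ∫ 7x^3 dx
Using power rule: ∫ 7x^3 dx = 7/4 x^4 + C = (7/4)x^4 + C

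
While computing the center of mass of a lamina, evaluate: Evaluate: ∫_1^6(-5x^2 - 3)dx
Step 1: Find antiderivative F(x)=(-5/3)x^3-3x
Step 2: F(6) - F(1)=-378 - (-14/3)=-1120/3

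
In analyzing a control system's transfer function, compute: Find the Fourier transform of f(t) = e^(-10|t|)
Using the standard pair: F{e^(-a|t|)} = 2a/(a^2 + omega^2)
With a = 10: F(omega) = 20/(100 + omega^2)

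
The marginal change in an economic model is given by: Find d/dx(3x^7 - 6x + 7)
Power rule: d/dx(ax^n) = n·a·x^(n-1)
Term by term: 21·x^6 - 6

Answer: 21x^6 - 6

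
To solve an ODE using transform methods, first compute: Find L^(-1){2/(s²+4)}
L^(-1){w/(s²+w²)} = sin(wt)
Here w = 2

Answer: sin(2t)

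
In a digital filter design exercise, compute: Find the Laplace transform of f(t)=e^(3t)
L{e^(at)}=1/(s-a)
L{e^(3t)}=1/(s-3)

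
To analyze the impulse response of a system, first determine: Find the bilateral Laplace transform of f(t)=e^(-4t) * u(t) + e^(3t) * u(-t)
For e^(-4t) * u(t): L = 1/(s+4), Re(s) > -4
For e^(3t) * u(-t): L = -1/(s-3), Re(s) < 3
Combined: F(s) = 1/(s+4)-1/(s-3), -4 < Re(s) < 3

Answer: 1/(s+4)-1/(s-3), ROC: -4 < Re(s) < 3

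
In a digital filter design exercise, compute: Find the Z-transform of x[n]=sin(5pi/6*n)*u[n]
Z{sin(w0 * n) * u[n]}=z * sin(w0)/(z^2-2z * cos(w0)+1)
With w0=5pi/6: X(z)=z * sin(5pi/6)/(z^2-2z * cos(5pi/6)+1)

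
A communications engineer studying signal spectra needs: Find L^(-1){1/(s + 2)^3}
L^(-1){1/(s-a)^n} = t^(n-1)·e^(at)/(n-1)!
Here a = -2, n = 3: t^2·e^(-2t)/2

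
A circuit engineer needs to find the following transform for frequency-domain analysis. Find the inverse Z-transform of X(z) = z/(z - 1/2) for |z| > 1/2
Standard pair: z/(z-a) <-> a^n*u[n] for causal signals
With a=1/2: x[n]=(1/2)^n*u[n]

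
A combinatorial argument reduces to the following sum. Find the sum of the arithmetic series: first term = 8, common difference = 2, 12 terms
Last term: a_n=8 + (12 - 1)·2=30
Sum=n(a_1 + a_n)/2=12(8 + 30)/2=228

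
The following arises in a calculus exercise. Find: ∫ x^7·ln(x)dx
By parts: u = ln(x), dv = x^7 dx
du = 1/x dx, v = x^8/8
= x^8·ln(x)/8 - ∫ x^7/8 dx
= x^8·ln(x)/8 - x^8/64 + C

Answer: x^8(ln(x)/8 - 1/64) + C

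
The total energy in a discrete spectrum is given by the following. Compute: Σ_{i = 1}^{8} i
Using formula: Σ i^1=n(n + 1)/2=8·9/2=36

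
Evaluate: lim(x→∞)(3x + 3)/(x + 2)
Divide numerator and denominator by x:
lim (3+3/x)/(1+2/x) = 3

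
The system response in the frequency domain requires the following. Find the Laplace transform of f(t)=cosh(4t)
L{cosh(at)} = s/(s²-a²)
L{cosh(4t)} = s/(s²-16)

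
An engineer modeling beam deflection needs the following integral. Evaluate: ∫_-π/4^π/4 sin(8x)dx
Antiderivative: -cos(8x)/8
Evaluate at bounds: [-cos(8·π/4)/8] - [-cos(8·-π/4)/8]
=(-(1)+(1))/8=0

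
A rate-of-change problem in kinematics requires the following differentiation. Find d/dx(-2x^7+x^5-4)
Power rule: d/dx(ax^n)=n·a·x^(n-1)
Term by term: -14·x^6+5·x^4

Answer: -14x^6+5x^4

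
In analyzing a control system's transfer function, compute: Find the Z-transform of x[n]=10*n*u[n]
Z{n * u[n]} = z/(z-1)^2
By linearity: Z{10 * n * u[n]} = 10z/(z-1)^2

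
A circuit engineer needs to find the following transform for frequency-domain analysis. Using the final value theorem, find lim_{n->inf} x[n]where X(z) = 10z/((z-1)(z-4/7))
Final value theorem: lim x[n]=lim_{z->1} (z-1)*X(z)
(z-1)*X(z)=10z/(z-4/7)
As z->1: 10/(1 - 4/7)=10/(3/7)=70/3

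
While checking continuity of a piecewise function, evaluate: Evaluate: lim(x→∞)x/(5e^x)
Apply L'Hôpital 1 times (∞/∞ each time):
Eventually get 1!/(5e^x) → 0

Answer: 0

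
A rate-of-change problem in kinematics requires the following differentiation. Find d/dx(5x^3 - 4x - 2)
Power rule: d/dx(ax^n)=n·a·x^(n-1)
Term by term: 15·x^2-4

Answer: 15x^2-4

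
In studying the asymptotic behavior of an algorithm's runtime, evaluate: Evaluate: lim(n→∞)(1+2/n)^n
This is the definition of e^2: lim(1 + 2/n)^n = e^2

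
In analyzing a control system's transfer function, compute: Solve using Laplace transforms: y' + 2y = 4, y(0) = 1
Take L of both sides: sY(s) - 1 + 2Y(s) = 4/s
Y(s)(s + 2) = 4/s + 1
Y(s) = 4/(s(s + 2)) + 1/(s + 2)
Partial fractions: 4/(s(s + 2)) = 2/s - 2/(s + 2)
So Y(s) = 2/s - 1/(s + 2)
Inverse transform (L^(-1){1/s} = 1, L^(-1){1/(s + 2)} = e^(-2t)):

Answer: y(t) = 2 - e^(-2t)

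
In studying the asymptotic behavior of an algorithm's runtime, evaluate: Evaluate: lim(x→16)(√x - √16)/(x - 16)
Multiply by conjugate (√x + √16)/(√x + √16):
=(x - 16)/((x - 16)(√x + √16))=1/(√x + √16)
As x → 16: 1/(2√16)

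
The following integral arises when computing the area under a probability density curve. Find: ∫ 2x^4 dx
Using power rule: ∫ 2x^4 dx=2/5 x^5 + C=(2/5)x^5 + C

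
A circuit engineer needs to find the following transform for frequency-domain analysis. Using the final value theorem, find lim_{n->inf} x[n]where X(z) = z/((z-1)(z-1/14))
Final value theorem: lim x[n] = lim_{z->1} (z-1) * X(z)
(z-1) * X(z) = z/(z-1/14)
As z->1: 1/(1-1/14) = 1/(13/14) = 14/13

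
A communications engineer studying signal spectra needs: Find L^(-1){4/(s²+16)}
L^(-1){w/(s² + w²)} = sin(wt)
Here w = 4

Answer: sin(4t)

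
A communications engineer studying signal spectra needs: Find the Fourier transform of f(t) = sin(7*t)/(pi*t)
sin(W * t)/(pi * t) = (W/pi) * sinc(W * t/pi) is the impulse response of the ideal low-pass filter with cutoff W (here W = 7).
Its Fourier transform is a rectangular function:
F(omega) = 1 for |omega| < 7, 0 otherwise

Answer: rect(omega/14) [i.e., 1 for |omega| < 7, 0 otherwise]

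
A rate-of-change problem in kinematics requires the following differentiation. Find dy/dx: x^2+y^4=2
Differentiate: 2x + 4y^3·(dy/dx)=0
dy/dx=-2x/(4y^3)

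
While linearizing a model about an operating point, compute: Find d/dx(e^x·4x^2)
Product rule: (fg)' = f'g+fg'
f = e^x, f' = e^x
g = 4x^2, g' = 8x

Answer: 4·e^x·x^2+8·e^x·x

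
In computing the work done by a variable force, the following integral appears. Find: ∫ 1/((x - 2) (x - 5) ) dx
Partial fractions: 1/((x-2)(x-5))=A/(x-2)+B/(x-5)
A=-1/3, B=1/3
∫ [-1/3· 1/(x-2)+1/3· 1/(x-5)] dx
=(1/3)[ln|x-5| - ln|x-2|]+C

Answer: (1/3)·ln|(x-5)/(x-2)|+C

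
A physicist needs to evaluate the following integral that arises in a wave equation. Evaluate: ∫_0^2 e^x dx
Antiderivative: e^x
Evaluate: (e^2-1)

Answer: e^2-1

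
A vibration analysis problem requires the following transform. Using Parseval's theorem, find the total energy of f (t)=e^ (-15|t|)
Parseval's theorem: E = integral |f(t)|^2 dt = (1/2pi) integral |F(omega)|^2 domega
E = integral_{-inf}^{inf} e^(-30|t|) dt = 2*integral_0^inf e^(-30t) dt = 2/(2*15) = 1/15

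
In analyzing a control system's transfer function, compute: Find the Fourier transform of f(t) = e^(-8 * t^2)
The Fourier transform of a Gaussian e^(-a * t^2) is sqrt(pi/a) * e^(-omega^2/(4a)).
With a = 8: F(omega) = sqrt(pi/8) * e^(-omega^2/32)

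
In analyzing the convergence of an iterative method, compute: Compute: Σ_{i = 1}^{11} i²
Using formula: Σ i^2 = n(n+1)(2n+1)/6 = 11·12·23/6 = 506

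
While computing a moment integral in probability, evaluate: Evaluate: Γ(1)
Γ(n) = (n-1)! for positive integers
Γ(1) = 0! = 1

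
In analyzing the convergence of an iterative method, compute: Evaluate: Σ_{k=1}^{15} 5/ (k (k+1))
Partial fractions: 5/(k(k + 1))=5/k - 5/(k + 1)
Telescoping sum: 5(1 - 1/16)=5·15/16

Answer: 75/16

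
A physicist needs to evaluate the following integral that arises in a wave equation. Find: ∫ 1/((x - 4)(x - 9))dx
Partial fractions: 1/((x-4)(x-9))=A/(x-4) + B/(x-9)
A=-1/5, B=1/5
∫ [-1/5· 1/(x-4) + 1/5· 1/(x-9)] dx
=(1/5)[ln|x-9| - ln|x-4|] + C

Answer: (1/5)·ln|(x-9)/(x-4)| + C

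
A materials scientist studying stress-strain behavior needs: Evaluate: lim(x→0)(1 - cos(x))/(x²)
Using 1-cos(u) ≈ u²/2 for small u:
(1-cos(x)) ≈ (x)²/2 = 1x²/2
So limit = 1/(2·1) = 1/2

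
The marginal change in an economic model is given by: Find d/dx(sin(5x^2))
Chain rule: d/dx[sin(u)]=cos(u)·u' where u=5x^2
u'=10x

Answer: 10x·cos(5x^2)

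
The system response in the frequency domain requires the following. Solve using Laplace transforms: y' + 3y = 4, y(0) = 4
Take L of both sides: sY(s) - 4 + 3Y(s)=4/s
Y(s)(s + 3)=4/s + 4
Y(s)=4/(s(s + 3)) + 4/(s + 3)
Partial fractions: 4/(s(s + 3))=(4/3)/s - (4/3)/(s + 3)
So Y(s)=(4/3)/s + (8/3)/(s + 3)
Inverse transform (L^(-1){1/s}=1, L^(-1){1/(s + 3)}=e^(-3t)):

Answer: y(t)=4/3 + (8/3)·e^(-3t)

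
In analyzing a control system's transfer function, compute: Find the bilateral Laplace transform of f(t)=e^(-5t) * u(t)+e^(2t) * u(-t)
For e^(-5t)*u(t): L=1/(s + 5), Re(s) > -5
For e^(2t)*u(-t): L=-1/(s-2), Re(s) < 2
Combined: F(s)=1/(s + 5) - 1/(s-2), -5 < Re(s) < 2

Answer: 1/(s + 5) - 1/(s-2), ROC: -5 < Re(s) < 2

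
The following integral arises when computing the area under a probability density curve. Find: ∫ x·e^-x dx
Integration by parts: u=x, dv=e^-x dx
du=dx, v=-e^-x
=-x·e^-x - ∫ -e^-x dx
=-x·e^-x - e^-x+C

Answer: -e^-x(x+1)+C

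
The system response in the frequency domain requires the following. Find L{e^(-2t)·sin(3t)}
First shifting: L{e^(at)f(t)} = F(s-a)
L{sin(3t)} = 3/(s² + 9)
Shift: 3/((s + 2)² + 9)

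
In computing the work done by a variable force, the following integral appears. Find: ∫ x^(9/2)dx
Power rule: ∫ x^(9/2) dx = x^(11/2)/(11/2)+C

Answer: (2/11)·x^(11/2)+C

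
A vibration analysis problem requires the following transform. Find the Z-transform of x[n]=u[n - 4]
Using the time-shift property: Z{u[n-4]} = z^(-4) * z/(z-1)
= z^(-3)/(z-1)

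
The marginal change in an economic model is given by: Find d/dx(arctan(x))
d/dx[arctan(u)]=u'/(1+u²), u=x, u'=1

Answer: 1/(1+x²)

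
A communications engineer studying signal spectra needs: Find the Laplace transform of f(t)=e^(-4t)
L{e^(at)}=1/(s-a)
L{e^(-4t)}=1/(s + 4)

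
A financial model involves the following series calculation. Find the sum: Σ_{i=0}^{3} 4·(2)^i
Geometric series: S=a(1 - r^n)/(1 - r)
a=4, r=2, n=4
S=4(1 - 16)/-1=60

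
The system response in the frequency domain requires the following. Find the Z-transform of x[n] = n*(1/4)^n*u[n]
Using the property Z{n*a^n*u[n]}=az/(z-a)^2
With a=1/4: X(z)=(1/4)z/(z - 1/4)^2, |z| > 1/4

Answer: (1/4)z/(z - 1/4)^2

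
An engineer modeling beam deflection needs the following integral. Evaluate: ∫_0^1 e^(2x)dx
Antiderivative: (1/2)e^(2x)
Evaluate: (1/2)(e^2-1)

Answer: (e^2-1)/2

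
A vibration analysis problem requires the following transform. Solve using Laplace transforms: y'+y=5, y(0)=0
Take L of both sides: sY(s) - 0 + Y(s)=5/s
Y(s)(s + 1)=5/s + 0
Y(s)=5/(s(s + 1)) + 0/(s + 1)
Partial fractions: 5/(s(s + 1))=5/s - 5/(s + 1)
So Y(s)=5/s - 5/(s + 1)
Inverse transform (L^(-1){1/s}=1, L^(-1){1/(s + 1)}=e^(-t)):

Answer: y(t)=5 - 5·e^(-t)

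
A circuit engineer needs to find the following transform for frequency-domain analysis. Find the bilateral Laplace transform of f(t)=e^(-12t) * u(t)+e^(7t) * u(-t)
For e^(-12t) * u(t): L = 1/(s+12), Re(s) > -12
For e^(7t) * u(-t): L = -1/(s-7), Re(s) < 7
Combined: F(s) = 1/(s+12)-1/(s-7), -12 < Re(s) < 7

Answer: 1/(s+12)-1/(s-7), ROC: -12 < Re(s) < 7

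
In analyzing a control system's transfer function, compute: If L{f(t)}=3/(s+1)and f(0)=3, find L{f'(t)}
L{f'(t)}=s·F(s) - f(0)=3s/(s+1)-3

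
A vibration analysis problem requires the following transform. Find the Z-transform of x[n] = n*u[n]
Standard pair: Z{n*u[n]}=z/(z-1)^2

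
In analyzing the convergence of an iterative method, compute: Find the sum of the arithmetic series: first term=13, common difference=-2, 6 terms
Last term: a_n=13 + (6 - 1)·-2=3
Sum=n(a_1 + a_n)/2=6(13 + 3)/2=48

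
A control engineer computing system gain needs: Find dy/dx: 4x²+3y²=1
Differentiate: 8x + 6y·(dy/dx)=0
dy/dx=-8x/(6y)=-(4/3)·(x/y)

Answer: dy/dx=-(4/3)·(x/y)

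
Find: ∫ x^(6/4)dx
Power rule: ∫ x^(3/2) dx = x^(5/2)/(5/2) + C

Answer: (2/5)·x^(5/2) + C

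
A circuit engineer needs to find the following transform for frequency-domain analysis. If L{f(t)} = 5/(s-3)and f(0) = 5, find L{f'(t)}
L{f'(t)}=s·F(s) - f(0)=5s/(s-3)-5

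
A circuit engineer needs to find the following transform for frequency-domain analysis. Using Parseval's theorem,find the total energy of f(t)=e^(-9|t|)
Parseval's theorem: E=integral |f(t)|^2 dt=(1/2pi) integral |F(omega)|^2 domega
E=integral_{-inf}^{inf} e^(-18|t|) dt=2 * integral_0^inf e^(-18t) dt=2/(2 * 9)=1/9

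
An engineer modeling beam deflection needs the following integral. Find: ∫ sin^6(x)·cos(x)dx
Let u=sin(x), du=cos(x) dx
∫ u^6 du=u^7/7 + C

Answer: sin^7(x)/7 + C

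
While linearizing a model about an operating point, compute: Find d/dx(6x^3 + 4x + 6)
Power rule: d/dx(ax^n)=n·a·x^(n-1)
Term by term: 18·x^2+4

Answer: 18x^2+4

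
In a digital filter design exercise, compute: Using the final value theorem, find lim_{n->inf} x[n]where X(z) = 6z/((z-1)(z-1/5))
Final value theorem: lim x[n]=lim_{z->1} (z-1)*X(z)
(z-1)*X(z)=6z/(z-1/5)
As z->1: 6/(1 - 1/5)=6/(4/5)=15/2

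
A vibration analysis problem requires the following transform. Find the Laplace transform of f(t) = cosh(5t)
L{cosh(at)} = s/(s²-a²)
L{cosh(5t)} = s/(s²-25)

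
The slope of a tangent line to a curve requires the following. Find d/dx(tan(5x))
Chain rule: d/dx[tan(u)]=sec²(u)·u' where u=5x
u'=5

Answer: 5·sec²(5x)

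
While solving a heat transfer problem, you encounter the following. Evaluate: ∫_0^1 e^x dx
Antiderivative: e^x
Evaluate: (e^1 - 1)

Answer: e^1 - 1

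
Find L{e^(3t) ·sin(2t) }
First shifting: L{e^(at)f(t)} = F(s-a)
L{sin(2t)} = 2/(s² + 4)
Shift: 2/((s-3)² + 4)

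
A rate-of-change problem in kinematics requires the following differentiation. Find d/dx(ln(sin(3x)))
Chain rule: d/dx[ln(u)] = u'/u where u = sin(3x)
u' = 3cos(3x)

Answer: (3cos(3x))/(sin(3x))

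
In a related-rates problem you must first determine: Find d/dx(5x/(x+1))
Quotient rule: (f/g)' = (f'g - fg')/g²
f = 5x, f' = 5
g = x+1, g' = 1

Answer: (5·(x+1)-5x)/(x+1)²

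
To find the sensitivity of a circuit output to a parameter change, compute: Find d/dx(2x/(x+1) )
Quotient rule: (f/g)'=(f'g - fg')/g²
f=2x, f'=2
g=x + 1, g'=1

Answer: (2·(x + 1) - 2x)/(x + 1)²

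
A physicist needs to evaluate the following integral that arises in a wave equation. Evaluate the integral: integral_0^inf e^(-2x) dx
integral_0^inf e^(-2x) dx = [-1/2*e^(-2x)]_0^inf
= 0 - (-1/2) = 1/2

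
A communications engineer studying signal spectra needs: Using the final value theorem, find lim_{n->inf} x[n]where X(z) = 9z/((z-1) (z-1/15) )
Final value theorem: lim x[n]=lim_{z->1} (z-1)*X(z)
(z-1)*X(z)=9z/(z-1/15)
As z->1: 9/(1-1/15)=9/(14/15)=135/14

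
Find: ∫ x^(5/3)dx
Power rule: ∫ x^(5/3) dx = x^(8/3)/(8/3)+C

Answer: (3/8)·x^(8/3)+C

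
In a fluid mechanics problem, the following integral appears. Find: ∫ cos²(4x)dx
Using identity cos²(u) = (1 + cos(2u))/2:
∫ (1 + cos(8x))/2 dx = x/2 + sin(8x)/16 + C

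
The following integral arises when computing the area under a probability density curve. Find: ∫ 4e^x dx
Since d/dx[e^x] = + e^x, we get 4e^x + C

Answer: 4e^x + C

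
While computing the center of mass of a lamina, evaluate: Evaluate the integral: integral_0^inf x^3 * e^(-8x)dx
This is a Gamma integral. Substitute u = 8x (du = 8 dx):
integral_0^inf x^3 * e^(-8x) dx = (1/8^4) integral_0^inf u^3 * e^(-u) du
= Gamma(4)/8^4 = 3!/8^4 = 6/4096

Answer: 3/2048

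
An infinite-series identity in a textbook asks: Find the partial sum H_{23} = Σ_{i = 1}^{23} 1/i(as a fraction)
H_23=1 + 1/2 + 1/3 + ... + 1/23
=444316699/118982864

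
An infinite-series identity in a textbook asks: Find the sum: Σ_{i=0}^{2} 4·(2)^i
Geometric series: S=a(1 - r^n)/(1 - r)
a=4, r=2, n=3
S=4(1-8)/-1=28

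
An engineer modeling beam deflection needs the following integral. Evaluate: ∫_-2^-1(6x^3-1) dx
Step 1: Find antiderivative F(x)=(3/2)x^4 - x
Step 2: F(-1) - F(-2)=5/2 - (26)=-47/2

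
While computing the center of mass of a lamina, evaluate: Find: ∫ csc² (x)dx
Since d/dx[-cot(x)]=csc²(x), integral=-cot(x)+C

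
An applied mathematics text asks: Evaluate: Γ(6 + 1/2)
Γ(n+1/2)=(2n)!√π/(4^n·n!)
=479001600√π/(4096·720)=(10395/64)·√π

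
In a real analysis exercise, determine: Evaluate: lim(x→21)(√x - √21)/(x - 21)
Multiply by conjugate (√x+√21)/(√x+√21):
=(x - 21)/((x - 21)(√x+√21))=1/(√x+√21)
As x → 21: 1/(2√21)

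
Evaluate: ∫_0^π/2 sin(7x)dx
Antiderivative: -cos(7x)/7
Evaluate at bounds: [-cos(7·π/2)/7] - [-cos(7·0)/7]
=(-(0) + (1))/7=1/7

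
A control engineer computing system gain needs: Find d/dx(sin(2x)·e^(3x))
Product rule: (fg)'=f'g + fg'
f=sin(2x), f'=2·cos(2x)
g=e^(3x), g'=3·e^(3x)

Answer: 2·cos(2x)·e^(3x) + 3·sin(2x)·e^(3x)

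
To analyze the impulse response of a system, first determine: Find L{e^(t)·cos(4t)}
First shifting: L{e^(at)f(t)} = F(s-a)
L{cos(4t)} = s/(s²+16)
Shift: (s-1)/((s-1)²+16)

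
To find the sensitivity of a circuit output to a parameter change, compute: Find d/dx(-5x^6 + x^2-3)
Power rule: d/dx(ax^n) = n·a·x^(n-1)
Term by term: -30·x^5 + 2·x

Answer: -30x^5 + 2x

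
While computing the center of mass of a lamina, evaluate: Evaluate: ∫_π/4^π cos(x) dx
Antiderivative: sin(x)
Evaluate at bounds: [sin(1·π)/1] - [sin(1·π/4)/1]
= ((0) - (√2/2))/1 = -√2/2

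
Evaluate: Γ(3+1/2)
Γ(n + 1/2)=(2n)!√π/(4^n·n!)
=720√π/(64·6)=(15/8)·√π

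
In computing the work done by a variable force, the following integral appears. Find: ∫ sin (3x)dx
Using substitution u = 3x: ∫ sin(u) du/3 = -cos(u)/3 + C

Answer: (-1/3)cos(3x) + C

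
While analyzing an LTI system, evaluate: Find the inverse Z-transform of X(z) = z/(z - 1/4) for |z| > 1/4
Standard pair: z/(z-a) <-> a^n * u[n] for causal signals
With a=1/4: x[n]=(1/4)^n * u[n]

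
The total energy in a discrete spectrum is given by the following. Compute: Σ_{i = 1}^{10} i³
Using formula: Σ i^3 = [n(n+1)/2]² = [10·11/2]² = 3025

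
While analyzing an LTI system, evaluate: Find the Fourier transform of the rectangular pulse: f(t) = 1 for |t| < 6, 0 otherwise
F(omega) = integral from -6 to 6 of e^(-j * omega * t) dt
= 2 * sin(6 * omega)/omega = 12 * sinc(6 * omega/pi)

Answer: 2 * sin(6 * omega)/omega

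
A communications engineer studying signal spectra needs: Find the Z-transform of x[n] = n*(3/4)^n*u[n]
Using the property Z{n * a^n * u[n]}=az/(z-a)^2
With a=3/4: X(z)=(3/4)z/(z - 3/4)^2, |z| > 3/4

Answer: (3/4)z/(z - 3/4)^2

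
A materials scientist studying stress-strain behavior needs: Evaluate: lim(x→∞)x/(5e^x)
Apply L'Hôpital 1 times (∞/∞ each time):
Eventually get 1!/(5e^x) → 0

Answer: 0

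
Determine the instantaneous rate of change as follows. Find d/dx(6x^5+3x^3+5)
Power rule: d/dx(ax^n)=n·a·x^(n-1)
Term by term: 30·x^4+9·x^2

Answer: 30x^4+9x^2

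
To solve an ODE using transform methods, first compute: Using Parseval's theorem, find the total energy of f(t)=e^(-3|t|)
Parseval's theorem: E=integral |f(t)|^2 dt=(1/2pi) integral |F(omega)|^2 domega
E=integral_{-inf}^{inf} e^(-6|t|) dt=2*integral_0^inf e^(-6t) dt=2/(2*3)=1/3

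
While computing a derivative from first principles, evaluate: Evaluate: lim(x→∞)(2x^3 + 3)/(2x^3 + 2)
Divide numerator and denominator by x^3:
lim (2+3/x^3)/(2+2/x^3)=1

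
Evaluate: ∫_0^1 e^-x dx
Antiderivative: -e^-x
Evaluate: -(e^-1 - 1)

Answer: (e^-1 - 1)/(-1)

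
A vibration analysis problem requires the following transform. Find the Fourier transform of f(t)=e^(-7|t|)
Using the standard pair: F{e^(-a|t|)} = 2a/(a^2 + omega^2)
With a = 7: F(omega) = 14/(49 + omega^2)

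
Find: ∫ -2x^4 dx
Using power rule: ∫ -2x^4 dx = -2/5 x^5+C = (-2/5)x^5+C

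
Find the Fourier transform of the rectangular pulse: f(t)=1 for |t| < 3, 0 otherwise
F(omega)=integral from -3 to 3 of e^(-j*omega*t) dt
=2*sin(3*omega)/omega=6*sinc(3*omega/pi)

Answer: 2*sin(3*omega)/omega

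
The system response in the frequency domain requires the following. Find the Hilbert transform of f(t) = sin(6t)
The Hilbert transform shifts each frequency component by -pi/2.
H{sin(wt)} = -cos(wt)
With w = 6: H{sin(6t)} = -cos(6t)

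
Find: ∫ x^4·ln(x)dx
By parts: u=ln(x), dv=x^4 dx
du=1/x dx, v=x^5/5
=x^5·ln(x)/5 - ∫ x^4/5 dx
=x^5·ln(x)/5 - x^5/25+C

Answer: x^5(ln(x)/5-1/25)+C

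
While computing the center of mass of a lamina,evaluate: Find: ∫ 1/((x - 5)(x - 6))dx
Partial fractions: 1/((x-5)(x-6)) = A/(x-5) + B/(x-6)
A = -1, B = 1
∫ [-1· 1/(x-5) + 1· 1/(x-6)] dx
= (1)[ln|x-6| - ln|x-5|] + C

Answer: ln|(x-6)/(x-5)| + C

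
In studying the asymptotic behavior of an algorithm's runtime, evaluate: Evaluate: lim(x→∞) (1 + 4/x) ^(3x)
Rewrite as [(1 + 4/x)^x]^3.
lim(1 + 4/x)^x = e^4, so limit = (e^4)^3 = e^12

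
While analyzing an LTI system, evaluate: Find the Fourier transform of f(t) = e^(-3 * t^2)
The Fourier transform of a Gaussian e^(-a * t^2) is sqrt(pi/a) * e^(-omega^2/(4a)).
With a = 3: F(omega) = sqrt(pi/3) * e^(-omega^2/12)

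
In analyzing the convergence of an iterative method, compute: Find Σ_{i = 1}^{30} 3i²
= 3·n(n + 1)(2n + 1)/6 = 3·30·31·61/6 = 28365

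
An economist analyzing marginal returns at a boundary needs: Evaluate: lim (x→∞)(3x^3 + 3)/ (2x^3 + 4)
Divide numerator and denominator by x^3:
lim (3 + 3/x^3)/(2 + 4/x^3)=3/2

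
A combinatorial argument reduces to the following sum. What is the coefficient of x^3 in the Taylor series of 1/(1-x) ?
1/(1-x) = Σ x^n for |x|<1
All coefficients are 1

Answer: 1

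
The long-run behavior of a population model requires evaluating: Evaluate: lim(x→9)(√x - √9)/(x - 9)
Multiply by conjugate (√x+√9)/(√x+√9):
=(x - 9)/((x - 9)(√x+√9))=1/(√x+√9)
As x → 9: 1/(2√9)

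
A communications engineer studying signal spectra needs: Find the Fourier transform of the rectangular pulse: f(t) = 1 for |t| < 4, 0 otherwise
F(omega) = integral from -4 to 4 of e^(-j * omega * t) dt
= 2 * sin(4 * omega)/omega = 8 * sinc(4 * omega/pi)

Answer: 2 * sin(4 * omega)/omega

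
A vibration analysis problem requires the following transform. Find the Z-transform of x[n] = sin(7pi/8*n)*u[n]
Z{sin(w0*n)*u[n]} = z*sin(w0)/(z^2-2z*cos(w0)+1)
With w0 = 7pi/8: X(z) = z*sin(7pi/8)/(z^2-2z*cos(7pi/8)+1)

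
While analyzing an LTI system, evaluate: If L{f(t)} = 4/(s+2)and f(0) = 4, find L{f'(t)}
L{f'(t)} = s·F(s) - f(0) = 4s/(s + 2) - 4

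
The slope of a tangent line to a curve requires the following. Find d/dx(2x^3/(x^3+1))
Quotient rule: (f/g)' = (f'g - fg')/g²
f = 2x^3, f' = 6x^2
g = x^3 + 1, g' = 3x^2

Answer: (6x^2·(x^3 + 1) - 6x^5)/(x^3 + 1)²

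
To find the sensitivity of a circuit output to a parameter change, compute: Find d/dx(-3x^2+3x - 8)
Power rule: d/dx(ax^n) = n·a·x^(n-1)
Term by term: -6·x + 3

Answer: -6x + 3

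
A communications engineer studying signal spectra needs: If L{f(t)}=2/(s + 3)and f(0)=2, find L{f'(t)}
L{f'(t)}=s·F(s) - f(0)=2s/(s + 3) - 2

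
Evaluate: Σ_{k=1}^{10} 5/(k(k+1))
Partial fractions: 5/(k(k+1)) = 5/k - 5/(k+1)
Telescoping sum: 5(1-1/11) = 5·10/11

Answer: 50/11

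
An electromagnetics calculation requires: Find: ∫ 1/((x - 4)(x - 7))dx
Partial fractions: 1/((x-4)(x-7))=A/(x-4)+B/(x-7)
A=-1/3, B=1/3
∫ [-1/3· 1/(x-4)+1/3· 1/(x-7)] dx
=(1/3)[ln|x-7| - ln|x-4|]+C

Answer: (1/3)·ln|(x-7)/(x-4)|+C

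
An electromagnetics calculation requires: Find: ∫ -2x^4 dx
Using power rule: ∫ -2x^4 dx=-2/5 x^5 + C=(-2/5)x^5 + C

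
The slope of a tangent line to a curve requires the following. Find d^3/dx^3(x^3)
Apply power rule 3 times:
d^1: 3x^2
d^2: 6x
d^3: 6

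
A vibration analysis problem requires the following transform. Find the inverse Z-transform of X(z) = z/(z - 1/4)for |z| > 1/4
Standard pair: z/(z-a) <-> a^n*u[n] for causal signals
With a=1/4: x[n]=(1/4)^n*u[n]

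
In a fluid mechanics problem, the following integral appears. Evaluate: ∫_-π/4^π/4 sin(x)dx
Antiderivative: -cos(x)
Evaluate at bounds: [-cos(1·π/4)/1] - [-cos(1·-π/4)/1]
= (-(√2/2) + (√2/2))/1 = 0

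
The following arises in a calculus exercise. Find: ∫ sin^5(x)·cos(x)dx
Let u=sin(x), du=cos(x) dx
∫ u^5 du=u^6/6+C

Answer: sin^6(x)/6+C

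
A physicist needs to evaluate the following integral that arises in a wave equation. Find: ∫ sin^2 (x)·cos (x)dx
Let u=sin(x), du=cos(x) dx
∫ u^2 du=u^3/3 + C

Answer: sin^3(x)/3 + C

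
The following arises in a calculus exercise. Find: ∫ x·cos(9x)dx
By parts: u=x, dv=cos(9x) dx
du=dx, v=sin(9x)/9
=x·sin(9x)/9+cos(9x)/9²+C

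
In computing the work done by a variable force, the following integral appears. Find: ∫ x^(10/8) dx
Power rule: ∫ x^(5/4) dx = x^(9/4)/(9/4)+C

Answer: (4/9)·x^(9/4)+C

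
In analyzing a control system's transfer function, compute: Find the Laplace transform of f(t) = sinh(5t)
L{sinh(at)}=a/(s²-a²)
L{sinh(5t)}=5/(s²-25)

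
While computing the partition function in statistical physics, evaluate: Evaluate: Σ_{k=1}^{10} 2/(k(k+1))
Partial fractions: 2/(k(k + 1))=2/k - 2/(k + 1)
Telescoping sum: 2(1 - 1/11)=2·10/11

Answer: 20/11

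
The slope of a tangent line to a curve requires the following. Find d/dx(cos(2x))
Chain rule: d/dx[cos(u)]=-sin(u)·u' where u=2x
u'=2

Answer: -2·sin(2x)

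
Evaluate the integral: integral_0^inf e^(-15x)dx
integral_0^inf e^(-15x) dx = [-1/15 * e^(-15x)]_0^inf
= 0 - (-1/15) = 1/15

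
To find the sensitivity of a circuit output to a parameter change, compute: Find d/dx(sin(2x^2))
Chain rule: d/dx[sin(u)] = cos(u)·u' where u = 2x^2
u' = 4x

Answer: 4x·cos(2x^2)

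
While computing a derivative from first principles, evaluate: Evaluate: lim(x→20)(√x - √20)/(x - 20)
Multiply by conjugate (√x+√20)/(√x+√20):
= (x - 20)/((x - 20)(√x+√20)) = 1/(√x+√20)
As x → 20: 1/(2√20)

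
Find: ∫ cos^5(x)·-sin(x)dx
Let u=cos(x), du=-sin(x) dx
∫ u^5 du=u^6/6+C

Answer: cos^6(x)/6+C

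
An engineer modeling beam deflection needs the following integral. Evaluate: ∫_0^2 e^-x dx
Antiderivative: -e^-x
Evaluate: -(e^-2 - 1)

Answer: (e^-2 - 1)/(-1)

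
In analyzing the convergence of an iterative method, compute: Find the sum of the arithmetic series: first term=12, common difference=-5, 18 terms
Last term: a_n=12+(18-1)·-5=-73
Sum=n(a_1+a_n)/2=18(12+(-73))/2=-549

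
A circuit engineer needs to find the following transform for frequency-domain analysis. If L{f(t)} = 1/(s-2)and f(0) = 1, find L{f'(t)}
L{f'(t)}=s·F(s) - f(0)=s/(s-2) - 1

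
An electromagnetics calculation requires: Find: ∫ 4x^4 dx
Using power rule: ∫ 4x^4 dx = 4/5 x^5 + C = (4/5)x^5 + C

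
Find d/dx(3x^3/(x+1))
Quotient rule: (f/g)' = (f'g - fg')/g²
f = 3x^3, f' = 9x^2
g = x + 1, g' = 1

Answer: (9x^2·(x + 1) - 3x^3)/(x + 1)²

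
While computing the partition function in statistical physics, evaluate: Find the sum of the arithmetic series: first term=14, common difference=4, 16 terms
Last term: a_n = 14 + (16 - 1)·4 = 74
Sum = n(a_1 + a_n)/2 = 16(14 + 74)/2 = 704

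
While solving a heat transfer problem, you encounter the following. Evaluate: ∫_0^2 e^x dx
Antiderivative: e^x
Evaluate: (e^2 - 1)

Answer: e^2 - 1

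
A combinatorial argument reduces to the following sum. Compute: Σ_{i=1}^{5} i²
Using formula: Σ i^2=n(n + 1)(2n + 1)/6=5·6·11/6=55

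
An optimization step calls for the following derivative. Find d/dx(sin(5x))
Chain rule: d/dx[sin(u)]=cos(u)·u' where u=5x
u'=5

Answer: 5·cos(5x)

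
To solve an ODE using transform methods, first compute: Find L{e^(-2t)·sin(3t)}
First shifting: L{e^(at)f(t)}=F(s-a)
L{sin(3t)}=3/(s² + 9)
Shift: 3/((s + 2)² + 9)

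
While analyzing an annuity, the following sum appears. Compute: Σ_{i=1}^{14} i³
Using formula: Σ i^3=[n(n + 1)/2]²=[14·15/2]²=11025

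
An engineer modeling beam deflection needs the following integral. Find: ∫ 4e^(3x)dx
Since d/dx[e^(3x)]=3e^(3x), we get 4/3 e^(3x)+C

Answer: (4/3)e^(3x)+C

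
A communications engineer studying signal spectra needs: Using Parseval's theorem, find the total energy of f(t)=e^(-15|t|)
Parseval's theorem: E=integral |f(t)|^2 dt=(1/2pi) integral |F(omega)|^2 domega
E=integral_{-inf}^{inf} e^(-30|t|) dt=2 * integral_0^inf e^(-30t) dt=2/(2 * 15)=1/15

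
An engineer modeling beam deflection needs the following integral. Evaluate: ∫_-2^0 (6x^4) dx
Step 1: Find antiderivative F(x)=(6/5)x^5
Step 2: F(0) - F(-2)=0 - (-192/5)=192/5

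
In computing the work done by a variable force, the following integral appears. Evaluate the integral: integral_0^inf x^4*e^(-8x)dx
This is a Gamma integral. Substitute u=8x (du=8 dx):
integral_0^inf x^4 * e^(-8x) dx=(1/8^5) integral_0^inf u^4 * e^(-u) du
=Gamma(5)/8^5=4!/8^5=24/32768

Answer: 3/4096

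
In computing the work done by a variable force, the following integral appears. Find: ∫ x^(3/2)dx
Power rule: ∫ x^(3/2) dx = x^(5/2)/(5/2) + C

Answer: (2/5)·x^(5/2) + C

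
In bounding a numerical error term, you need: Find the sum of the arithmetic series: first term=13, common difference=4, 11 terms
Last term: a_n=13+(11-1)·4=53
Sum=n(a_1+a_n)/2=11(13+53)/2=363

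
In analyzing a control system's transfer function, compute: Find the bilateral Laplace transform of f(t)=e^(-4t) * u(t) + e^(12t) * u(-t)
For e^(-4t) * u(t): L=1/(s+4), Re(s) > -4
For e^(12t) * u(-t): L=-1/(s-12), Re(s) < 12
Combined: F(s)=1/(s+4)-1/(s-12), -4 < Re(s) < 12

Answer: 1/(s+4)-1/(s-12), ROC: -4 < Re(s) < 12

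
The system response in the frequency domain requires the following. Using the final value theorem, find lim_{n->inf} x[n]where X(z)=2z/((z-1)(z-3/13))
Final value theorem: lim x[n] = lim_{z->1} (z-1)*X(z)
(z-1)*X(z) = 2z/(z-3/13)
As z->1: 2/(1 - 3/13) = 2/(10/13) = 13/5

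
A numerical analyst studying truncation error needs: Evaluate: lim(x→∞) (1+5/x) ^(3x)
Rewrite as [(1+5/x)^x]^3.
lim(1+5/x)^x = e^5, so limit = (e^5)^3 = e^15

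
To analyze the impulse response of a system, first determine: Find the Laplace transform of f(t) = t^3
L{t^n} = n!/s^(n+1)
L{t^3} = 3!/s^4 = 6/s^4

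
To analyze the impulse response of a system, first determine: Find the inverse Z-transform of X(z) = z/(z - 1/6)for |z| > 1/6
Standard pair: z/(z-a) <-> a^n*u[n] for causal signals
With a = 1/6: x[n] = (1/6)^n*u[n]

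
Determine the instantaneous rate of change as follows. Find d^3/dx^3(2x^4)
Apply power rule 3 times:
d^1: 8x^3
d^2: 24x^2
d^3: 48x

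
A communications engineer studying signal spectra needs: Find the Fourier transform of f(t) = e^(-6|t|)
Using the standard pair: F{e^(-a|t|)}=2a/(a^2+omega^2)
With a=6: F(omega)=12/(36+omega^2)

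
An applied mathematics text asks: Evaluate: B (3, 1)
B(x,y)=Γ(x)Γ(y)/Γ(x + y)=(x-1)!(y-1)!/(x + y-1)!
B(3,1)=2!·0!/3!=1/3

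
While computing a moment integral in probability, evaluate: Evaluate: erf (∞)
erf(∞)=1 (the error function converges to 1)

Answer: 1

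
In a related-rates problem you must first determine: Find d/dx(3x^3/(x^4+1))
Quotient rule: (f/g)' = (f'g - fg')/g²
f = 3x^3, f' = 9x^2
g = x^4 + 1, g' = 4x^3

Answer: (9x^2·(x^4 + 1) - 12x^6)/(x^4 + 1)²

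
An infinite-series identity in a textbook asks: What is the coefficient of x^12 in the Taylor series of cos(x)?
cos(x) = Σ (-1)^k x^(2k)/(2k)!
For x^12: (-1)^6/12! = 1/479001600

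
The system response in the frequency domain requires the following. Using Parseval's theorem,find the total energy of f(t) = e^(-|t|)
Parseval's theorem: E=integral |f(t)|^2 dt=(1/2pi) integral |F(omega)|^2 domega
E=integral_{-inf}^{inf} e^(-2|t|) dt=2 * integral_0^inf e^(-2t) dt=2/(2 * 1)=1/1

Answer: 1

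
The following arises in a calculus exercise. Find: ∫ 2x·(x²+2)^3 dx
Let u=x²+2, du=2x dx
∫ u^3 du=u^4/4+C

Answer: (x²+2)^4/4+C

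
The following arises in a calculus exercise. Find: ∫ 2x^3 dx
Using power rule: ∫ 2x^3 dx=2/4 x^4+C=(1/2)x^4+C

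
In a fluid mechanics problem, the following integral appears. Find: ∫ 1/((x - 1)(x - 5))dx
Partial fractions: 1/((x-1)(x-5))=A/(x-1)+B/(x-5)
A=-1/4, B=1/4
∫ [-1/4· 1/(x-1)+1/4· 1/(x-5)] dx
=(1/4)[ln|x-5| - ln|x-1|]+C

Answer: (1/4)·ln|(x-5)/(x-1)|+C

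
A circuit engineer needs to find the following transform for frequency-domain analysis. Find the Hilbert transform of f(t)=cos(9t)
The Hilbert transform shifts each frequency component by -pi/2.
H{cos(wt)} = sin(wt)
With w = 9: H{cos(9t)} = sin(9t)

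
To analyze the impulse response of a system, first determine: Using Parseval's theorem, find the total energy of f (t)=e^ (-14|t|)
Parseval's theorem: E = integral |f(t)|^2 dt = (1/2pi) integral |F(omega)|^2 domega
E = integral_{-inf}^{inf} e^(-28|t|) dt = 2 * integral_0^inf e^(-28t) dt = 2/(2 * 14) = 1/14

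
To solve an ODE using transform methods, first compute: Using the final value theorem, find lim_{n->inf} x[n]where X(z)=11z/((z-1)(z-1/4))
Final value theorem: lim x[n]=lim_{z->1} (z-1)*X(z)
(z-1)*X(z)=11z/(z-1/4)
As z->1: 11/(1-1/4)=11/(3/4)=44/3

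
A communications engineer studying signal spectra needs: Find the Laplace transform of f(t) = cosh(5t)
L{cosh(at)} = s/(s²-a²)
L{cosh(5t)} = s/(s²-25)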